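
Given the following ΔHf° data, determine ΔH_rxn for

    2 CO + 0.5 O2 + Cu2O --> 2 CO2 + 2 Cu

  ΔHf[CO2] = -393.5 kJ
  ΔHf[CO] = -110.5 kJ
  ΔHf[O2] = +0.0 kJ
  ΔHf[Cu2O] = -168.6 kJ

ΔH_rxn = -397.4 kJ

Products: 2·(-393.5) + 2·(+0.0) = -787.0
Reactants: 2·(-110.5) + 1/2·(+0.0) + 1·(-168.6) = -389.6
ΔH_rxn = (-787.0) − (-389.6) = -397.4 kJ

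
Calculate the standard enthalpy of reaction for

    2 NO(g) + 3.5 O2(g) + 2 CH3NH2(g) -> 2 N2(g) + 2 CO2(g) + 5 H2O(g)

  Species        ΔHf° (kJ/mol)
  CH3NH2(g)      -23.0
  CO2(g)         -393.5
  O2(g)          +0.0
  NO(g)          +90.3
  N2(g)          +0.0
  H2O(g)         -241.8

ΔH_rxn = -2130.6 kJ/mol

Products: 2·(+0.0) + 2·(-393.5) + 5·(-241.8) = -1996.0
Reactants: 2·(+90.3) + 7/2·(+0.0) + 2·(-23.0) = +134.6
ΔH_rxn = (-1996.0) − (+134.6) = -2130.6 kJ/mol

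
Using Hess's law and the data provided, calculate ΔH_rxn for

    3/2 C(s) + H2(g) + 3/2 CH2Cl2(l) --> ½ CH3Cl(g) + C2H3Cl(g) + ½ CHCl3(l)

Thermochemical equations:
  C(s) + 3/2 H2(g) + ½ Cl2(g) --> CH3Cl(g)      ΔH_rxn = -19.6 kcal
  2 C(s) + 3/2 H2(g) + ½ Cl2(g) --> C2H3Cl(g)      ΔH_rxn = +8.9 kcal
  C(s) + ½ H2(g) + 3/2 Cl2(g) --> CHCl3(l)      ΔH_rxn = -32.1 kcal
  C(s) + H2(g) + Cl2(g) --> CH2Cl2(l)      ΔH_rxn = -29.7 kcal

equation 1 × 1/2: (1/2)·(-19.6) = -9.8 kcal
equation 2 as written: +8.9 kcal
equation 3 × 1/2: (1/2)·(-32.1) = -16.05 kcal
equation 4 reversed and × 3/2: (-3/2)·(-29.7) = +44.55 kcal
ΔH_rxn = (1/2)·(-19.6) + (1)·(+8.9) + (1/2)·(-32.1) + (-3/2)·(-29.7) = 27.6 kcal

ΔH_rxn = 27.6 kcal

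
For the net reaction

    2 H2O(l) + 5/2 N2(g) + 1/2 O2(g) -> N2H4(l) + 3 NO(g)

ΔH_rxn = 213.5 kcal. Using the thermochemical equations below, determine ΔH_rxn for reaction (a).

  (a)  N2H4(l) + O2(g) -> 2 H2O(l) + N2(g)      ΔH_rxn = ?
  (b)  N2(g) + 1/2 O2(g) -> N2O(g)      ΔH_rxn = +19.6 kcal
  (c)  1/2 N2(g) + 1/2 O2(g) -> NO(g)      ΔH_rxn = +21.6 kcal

ΔH_rxn = -148.7 kcal

(a) reversed (N2H4(l) must end up as a product): contributes −x
(b): not needed (N2O(g) appears nowhere else).
(c) × 3 (×3 to match 3 NO(g) in the target): (3)·(+21.6) = +64.8 kcal
+213.5 = (+64.8) − x
x = (+213.5 − (+64.8)) / (-1) = -148.7 kcal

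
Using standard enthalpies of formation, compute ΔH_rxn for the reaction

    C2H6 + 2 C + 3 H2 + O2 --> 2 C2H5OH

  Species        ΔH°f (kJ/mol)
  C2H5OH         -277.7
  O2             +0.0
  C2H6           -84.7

Products: 2·(-277.7) = -555.4
Reactants: 1·(-84.7) + 2·(+0.0) + 3·(+0.0) + 1·(+0.0) = -84.7
ΔH_rxn = (-555.4) − (-84.7) = -470.7 kJ/mol

ΔH_rxn = -470.7 kJ/mol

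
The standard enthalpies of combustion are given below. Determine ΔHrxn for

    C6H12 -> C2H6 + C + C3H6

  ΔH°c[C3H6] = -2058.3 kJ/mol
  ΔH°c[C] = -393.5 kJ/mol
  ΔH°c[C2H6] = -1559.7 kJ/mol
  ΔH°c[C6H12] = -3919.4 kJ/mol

With combustion enthalpies, reactants minus products:
= [1·(-3919.4)] − [1·(-1559.7) + 1·(-393.5) + 1·(-2058.3)]
= 92.1 kJ/mol

ΔHrxn = 92.1 kJ/mol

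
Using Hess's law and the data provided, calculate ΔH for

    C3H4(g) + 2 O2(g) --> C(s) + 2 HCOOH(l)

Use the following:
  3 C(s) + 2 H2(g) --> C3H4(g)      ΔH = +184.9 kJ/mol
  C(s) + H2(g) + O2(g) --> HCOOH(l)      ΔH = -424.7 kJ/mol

equation 1 reversed: -184.9 kJ/mol
equation 2 × 2: (2)·(-424.7) = -849.4 kJ/mol
ΔH = (-1)·(+184.9) + (2)·(-424.7) = -1034.3 kJ/mol

ΔH = -1034.3 kJ/mol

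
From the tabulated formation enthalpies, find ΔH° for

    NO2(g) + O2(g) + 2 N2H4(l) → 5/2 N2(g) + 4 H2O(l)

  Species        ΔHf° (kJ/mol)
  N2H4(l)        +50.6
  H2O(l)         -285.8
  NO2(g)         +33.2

ΔH° = -1277.6 kJ/mol

Products: 5/2·(+0.0) + 4·(-285.8) = -1143.2
Reactants: 1·(+33.2) + 1·(+0.0) + 2·(+50.6) = +134.4
ΔH° = (-1143.2) − (+134.4) = -1277.6 kJ/mol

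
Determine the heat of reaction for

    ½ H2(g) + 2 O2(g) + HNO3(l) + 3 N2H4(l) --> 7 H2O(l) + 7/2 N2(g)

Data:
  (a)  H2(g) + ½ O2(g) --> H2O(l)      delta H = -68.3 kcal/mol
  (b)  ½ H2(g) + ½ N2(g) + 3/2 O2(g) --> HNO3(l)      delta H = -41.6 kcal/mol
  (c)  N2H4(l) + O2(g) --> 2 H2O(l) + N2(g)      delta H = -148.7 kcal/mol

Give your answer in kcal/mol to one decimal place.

(a) as written: -68.3 kcal/mol
(b) reversed (reverse to put HNO3(l) on the reactant side): +41.6 kcal/mol
(c) × 3 (×3 to match 3 N2H4(l) in the target): (3)·(-148.7) = -446.1 kcal/mol
delta H = (1)·(-68.3) + (-1)·(-41.6) + (3)·(-148.7) = -472.8 kcal/mol

delta H = -472.8 kcal/mol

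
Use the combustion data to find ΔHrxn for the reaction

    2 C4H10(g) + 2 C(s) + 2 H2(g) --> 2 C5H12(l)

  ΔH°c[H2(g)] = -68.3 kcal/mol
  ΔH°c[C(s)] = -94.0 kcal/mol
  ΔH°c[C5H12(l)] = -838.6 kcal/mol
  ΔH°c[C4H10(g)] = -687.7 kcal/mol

ΔHrxn = -22.8 kcal/mol

With combustion enthalpies, reactants minus products:
= [2·(-687.7) + 2·(-94.0) + 2·(-68.3)] − [2·(-838.6)]
= -22.8 kcal/mol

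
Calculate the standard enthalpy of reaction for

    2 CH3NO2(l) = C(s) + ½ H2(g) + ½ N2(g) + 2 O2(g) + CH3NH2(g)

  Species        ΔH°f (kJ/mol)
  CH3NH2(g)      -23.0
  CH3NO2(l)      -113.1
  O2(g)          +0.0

ΔH°rxn = Σ nΔHf°(products) − Σ nΔHf°(reactants).
Products: 1·(+0.0) + 1/2·(+0.0) + 1/2·(+0.0) + 2·(+0.0) + 1·(-23.0) = -23.0
Reactants: 2·(-113.1) = -226.2
ΔHrxn = (-23.0) − (-226.2) = 203.2 kJ/mol

ΔHrxn = 203.2 kJ/mol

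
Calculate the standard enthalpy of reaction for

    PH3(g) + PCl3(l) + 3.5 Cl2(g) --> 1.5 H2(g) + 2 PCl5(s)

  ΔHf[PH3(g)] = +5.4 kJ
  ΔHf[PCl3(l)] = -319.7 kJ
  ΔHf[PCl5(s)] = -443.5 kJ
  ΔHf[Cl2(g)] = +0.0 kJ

Products: 3/2·(+0.0) + 2·(-443.5) = -887.0
Reactants: 1·(+5.4) + 1·(-319.7) + 7/2·(+0.0) = -314.3
ΔHrxn = (-887.0) − (-314.3) = -572.7 kJ

ΔHrxn = -572.7 kJ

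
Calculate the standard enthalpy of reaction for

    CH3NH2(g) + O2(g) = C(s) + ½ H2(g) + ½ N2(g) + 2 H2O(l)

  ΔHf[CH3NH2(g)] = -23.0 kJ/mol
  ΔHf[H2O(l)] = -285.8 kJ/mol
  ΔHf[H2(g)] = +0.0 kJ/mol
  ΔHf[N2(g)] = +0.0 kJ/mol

ΔH°rxn = Σ nΔHf°(products) − Σ nΔHf°(reactants).
Products: 1·(+0.0) + 1/2·(+0.0) + 1/2·(+0.0) + 2·(-285.8) = -571.6
Reactants: 1·(-23.0) + 1·(+0.0) = -23.0
ΔH° = (-571.6) − (-23.0) = -548.6 kJ/mol

ΔH° = -548.6 kJ/mol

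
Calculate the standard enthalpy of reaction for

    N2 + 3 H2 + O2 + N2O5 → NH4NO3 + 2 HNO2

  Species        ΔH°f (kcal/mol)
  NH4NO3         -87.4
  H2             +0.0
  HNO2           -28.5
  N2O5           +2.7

ΔHrxn = -147.1 kcal/mol

Products: 1·(-87.4) + 2·(-28.5) = -144.4
Reactants: 1·(+0.0) + 3·(+0.0) + 1·(+0.0) + 1·(+2.7) = +2.7
ΔHrxn = (-144.4) − (+2.7) = -147.1 kcal/mol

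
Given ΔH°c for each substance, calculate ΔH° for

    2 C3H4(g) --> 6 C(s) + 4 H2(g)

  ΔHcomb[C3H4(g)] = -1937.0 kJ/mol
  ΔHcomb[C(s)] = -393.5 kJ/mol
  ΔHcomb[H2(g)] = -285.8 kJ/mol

ΔH° = -369.8 kJ/mol

Using ΔH = Σ nΔHc°(reactants) − Σ nΔHc°(products):
= [2·(-1937.0)] − [6·(-393.5) + 4·(-285.8)]
= -369.8 kJ/mol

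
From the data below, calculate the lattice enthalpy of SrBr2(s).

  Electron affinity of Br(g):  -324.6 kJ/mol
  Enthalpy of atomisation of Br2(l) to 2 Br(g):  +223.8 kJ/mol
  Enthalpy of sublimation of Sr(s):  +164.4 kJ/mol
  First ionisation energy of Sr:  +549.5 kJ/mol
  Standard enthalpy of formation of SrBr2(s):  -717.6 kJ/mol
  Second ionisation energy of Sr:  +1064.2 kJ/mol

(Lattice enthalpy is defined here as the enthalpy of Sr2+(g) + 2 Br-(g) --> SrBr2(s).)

ΔHf° = 1·ΔHsub + 1·(ΣIE) + 1·D(Br2) + 2·EA + U
-717.6 = 1·(+164.4) + 1·(+1613.7) + 1·(+223.8) + 2·(-324.6) + U
U = -717.6 − (+1352.7) = -2070.3 kJ/mol

U = -2070.3 kJ/mol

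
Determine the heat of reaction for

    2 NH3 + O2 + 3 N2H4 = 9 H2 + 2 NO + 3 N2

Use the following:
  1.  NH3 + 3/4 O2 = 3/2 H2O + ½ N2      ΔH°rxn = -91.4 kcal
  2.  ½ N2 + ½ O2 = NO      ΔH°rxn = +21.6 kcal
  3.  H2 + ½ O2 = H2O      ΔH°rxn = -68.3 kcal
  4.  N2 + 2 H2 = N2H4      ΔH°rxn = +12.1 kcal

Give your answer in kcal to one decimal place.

eq. 1 × 2: (2)·(-91.4) = -182.8 kcal
eq. 2 × 2: (2)·(+21.6) = +43.2 kcal
eq. 3 reversed and × 3: (-3)·(-68.3) = +204.9 kcal
eq. 4 reversed and × 3: (-3)·(+12.1) = -36.3 kcal
ΔH°rxn = (2)·(-91.4) + (2)·(+21.6) + (-3)·(-68.3) + (-3)·(+12.1) = 29.0 kcal

ΔH°rxn = 29.0 kcal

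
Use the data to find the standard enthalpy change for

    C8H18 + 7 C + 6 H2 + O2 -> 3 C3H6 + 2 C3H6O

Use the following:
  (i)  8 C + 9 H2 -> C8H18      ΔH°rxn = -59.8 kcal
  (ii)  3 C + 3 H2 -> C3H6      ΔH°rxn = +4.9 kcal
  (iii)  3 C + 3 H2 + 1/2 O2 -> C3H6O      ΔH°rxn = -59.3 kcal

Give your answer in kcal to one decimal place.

(i) reversed (C8H18 must end up as a reactant): +59.8 kcal
(ii) × 3 (×3 to match 3 C3H6 in the target): (3)·(+4.9) = +14.7 kcal
(iii) × 2 (×2 to match 2 C3H6O in the target): (2)·(-59.3) = -118.6 kcal
By Hess's law, ΔH°rxn = (-1)·(-59.8) + (3)·(+4.9) + (2)·(-59.3) = -44.1 kcal

ΔH°rxn = -44.1 kcal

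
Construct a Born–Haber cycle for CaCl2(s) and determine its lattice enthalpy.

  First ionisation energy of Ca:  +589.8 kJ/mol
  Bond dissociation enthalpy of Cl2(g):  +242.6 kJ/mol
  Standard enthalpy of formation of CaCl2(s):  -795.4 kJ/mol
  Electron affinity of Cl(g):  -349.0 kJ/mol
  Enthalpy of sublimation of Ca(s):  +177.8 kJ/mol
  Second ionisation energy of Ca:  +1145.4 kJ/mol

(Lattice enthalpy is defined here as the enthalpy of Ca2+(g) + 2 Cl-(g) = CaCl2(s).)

U = -2253.0 kJ/mol

ΔHf° = 1·ΔHsub + 1·(ΣIE) + 1·D(Cl2) + 2·EA + U
-795.4 = 1·(+177.8) + 1·(+1735.2) + 1·(+242.6) + 2·(-349.0) + U
U = -795.4 − (+1457.6) = -2253.0 kJ/mol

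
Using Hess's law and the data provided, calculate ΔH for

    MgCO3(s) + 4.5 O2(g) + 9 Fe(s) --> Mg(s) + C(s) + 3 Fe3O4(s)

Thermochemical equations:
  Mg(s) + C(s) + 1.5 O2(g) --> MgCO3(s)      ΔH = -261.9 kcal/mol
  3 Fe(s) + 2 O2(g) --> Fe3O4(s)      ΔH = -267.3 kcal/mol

ΔH = -540.0 kcal/mol

equation 1 reversed: +261.9 kcal/mol
equation 2 × 3: (3)·(-267.3) = -801.9 kcal/mol
ΔH = (+261.9) + (-801.9) = -540.0 kcal/mol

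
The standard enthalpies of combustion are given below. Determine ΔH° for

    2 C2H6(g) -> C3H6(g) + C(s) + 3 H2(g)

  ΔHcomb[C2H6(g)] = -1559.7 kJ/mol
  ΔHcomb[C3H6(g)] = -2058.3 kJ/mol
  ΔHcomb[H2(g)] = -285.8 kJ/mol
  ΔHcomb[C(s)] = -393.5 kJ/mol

Using ΔH = Σ nΔHc°(reactants) − Σ nΔHc°(products):
= [2·(-1559.7)] − [1·(-2058.3) + 1·(-393.5) + 3·(-285.8)]
= 189.8 kJ/mol

ΔH° = 189.8 kJ/mol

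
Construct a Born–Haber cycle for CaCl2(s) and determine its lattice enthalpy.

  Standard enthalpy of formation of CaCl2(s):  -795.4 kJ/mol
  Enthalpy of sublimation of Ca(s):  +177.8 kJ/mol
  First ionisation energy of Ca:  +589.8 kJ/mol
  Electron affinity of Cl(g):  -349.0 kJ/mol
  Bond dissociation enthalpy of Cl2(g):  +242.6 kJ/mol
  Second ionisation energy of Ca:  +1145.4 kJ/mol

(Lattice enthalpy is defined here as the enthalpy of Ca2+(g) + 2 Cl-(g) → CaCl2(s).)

ΔHf° = 1·ΔHsub + 1·(ΣIE) + 1·D(Cl2) + 2·EA + U
-795.4 = 1·(+177.8) + 1·(+1735.2) + 1·(+242.6) + 2·(-349.0) + U
U = -795.4 − (+1457.6) = -2253.0 kJ/mol

U = -2253.0 kJ/mol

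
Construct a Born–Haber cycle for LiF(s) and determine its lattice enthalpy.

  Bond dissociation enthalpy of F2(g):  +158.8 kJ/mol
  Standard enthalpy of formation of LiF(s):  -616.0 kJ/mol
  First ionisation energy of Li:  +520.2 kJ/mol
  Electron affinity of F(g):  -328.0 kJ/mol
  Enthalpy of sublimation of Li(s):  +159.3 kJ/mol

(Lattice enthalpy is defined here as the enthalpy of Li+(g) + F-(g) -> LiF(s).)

U = -1046.9 kJ/mol

ΔHf° = 1·ΔHsub + 1·(ΣIE) + 1/2·D(F2) + 1·EA + U
-616.0 = 1·(+159.3) + 1·(+520.2) + 1/2·(+158.8) + 1·(-328.0) + U
U = -616.0 − (+430.9) = -1046.9 kJ/mol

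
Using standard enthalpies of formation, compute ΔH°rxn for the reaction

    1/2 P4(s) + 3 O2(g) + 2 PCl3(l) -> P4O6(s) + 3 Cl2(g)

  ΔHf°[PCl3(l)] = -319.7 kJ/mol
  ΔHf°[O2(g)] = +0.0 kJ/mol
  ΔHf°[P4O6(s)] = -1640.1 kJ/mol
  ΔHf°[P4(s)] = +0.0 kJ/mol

Products: 1·(-1640.1) + 3·(+0.0) = -1640.1
Reactants: 1/2·(+0.0) + 3·(+0.0) + 2·(-319.7) = -639.4
ΔH°rxn = (-1640.1) − (-639.4) = -1000.7 kJ/mol

ΔH°rxn = -1000.7 kJ/mol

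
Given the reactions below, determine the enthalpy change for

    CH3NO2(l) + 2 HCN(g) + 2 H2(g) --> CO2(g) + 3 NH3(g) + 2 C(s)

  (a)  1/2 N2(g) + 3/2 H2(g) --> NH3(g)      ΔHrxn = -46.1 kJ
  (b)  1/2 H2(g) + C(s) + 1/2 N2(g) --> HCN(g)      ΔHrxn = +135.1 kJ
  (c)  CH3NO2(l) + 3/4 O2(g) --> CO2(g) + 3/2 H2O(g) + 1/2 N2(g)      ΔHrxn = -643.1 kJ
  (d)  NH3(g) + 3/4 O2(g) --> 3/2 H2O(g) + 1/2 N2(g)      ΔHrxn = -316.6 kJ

(a) × 2: (2)·(-46.1) = -92.2 kJ
(b) reversed and × 2 (HCN(g) must end up as a reactant; scale by 2 for the 2 HCN(g)): (-2)·(+135.1) = -270.2 kJ
(c) as written (CH3NO2(l) already on the reactant side): -643.1 kJ
(d) reversed: +316.6 kJ
Combining the equations, ΔHrxn = (2)·(-46.1) + (-2)·(+135.1) + (1)·(-643.1) + (-1)·(-316.6) = -688.9 kJ

ΔHrxn = -688.9 kJ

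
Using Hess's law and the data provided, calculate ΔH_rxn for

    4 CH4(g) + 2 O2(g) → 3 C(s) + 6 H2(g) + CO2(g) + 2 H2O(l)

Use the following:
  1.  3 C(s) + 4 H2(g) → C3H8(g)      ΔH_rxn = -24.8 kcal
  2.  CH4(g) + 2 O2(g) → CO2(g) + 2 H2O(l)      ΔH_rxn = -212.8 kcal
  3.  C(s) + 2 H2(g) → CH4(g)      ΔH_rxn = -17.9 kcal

eq. 1: not needed.
eq. 2 as written: -212.8 kcal
eq. 3 reversed and × 3: (-3)·(-17.9) = +53.7 kcal
Since enthalpy is a state function, ΔH_rxn = (1)·(-212.8) + (-3)·(-17.9) = -159.1 kcal

ΔH_rxn = -159.1 kcal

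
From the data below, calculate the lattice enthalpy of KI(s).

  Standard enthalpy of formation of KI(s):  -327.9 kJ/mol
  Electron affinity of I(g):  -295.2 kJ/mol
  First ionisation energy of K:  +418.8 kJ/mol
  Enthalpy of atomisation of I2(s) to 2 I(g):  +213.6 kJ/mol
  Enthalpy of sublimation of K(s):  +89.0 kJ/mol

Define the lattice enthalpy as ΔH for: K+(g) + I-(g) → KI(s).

U = -647.3 kJ/mol

ΔHf° = 1·ΔHsub + 1·(ΣIE) + 1/2·D(I2) + 1·EA + U
-327.9 = 1·(+89.0) + 1·(+418.8) + 1/2·(+213.6) + 1·(-295.2) + U
U = -327.9 − (+319.4) = -647.3 kJ/mol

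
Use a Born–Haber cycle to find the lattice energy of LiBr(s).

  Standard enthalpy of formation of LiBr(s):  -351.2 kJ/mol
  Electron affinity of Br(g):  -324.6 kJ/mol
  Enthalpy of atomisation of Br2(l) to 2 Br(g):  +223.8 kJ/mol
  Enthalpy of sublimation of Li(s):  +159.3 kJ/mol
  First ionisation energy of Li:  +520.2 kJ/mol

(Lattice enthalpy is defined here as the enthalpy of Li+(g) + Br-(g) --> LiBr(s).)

ΔHf° = 1·ΔHsub + 1·(ΣIE) + 1/2·D(Br2) + 1·EA + U
-351.2 = 1·(+159.3) + 1·(+520.2) + 1/2·(+223.8) + 1·(-324.6) + U
U = -351.2 − (+466.8) = -818.0 kJ/mol

U = -818.0 kJ/mol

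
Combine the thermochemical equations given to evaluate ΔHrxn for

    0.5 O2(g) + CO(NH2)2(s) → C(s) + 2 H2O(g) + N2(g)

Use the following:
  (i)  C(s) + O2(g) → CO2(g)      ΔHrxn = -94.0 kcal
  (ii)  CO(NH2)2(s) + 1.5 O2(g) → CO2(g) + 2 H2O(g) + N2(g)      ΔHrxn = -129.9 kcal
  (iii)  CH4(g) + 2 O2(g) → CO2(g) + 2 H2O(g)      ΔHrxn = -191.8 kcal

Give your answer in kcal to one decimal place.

(i) reversed (C(s) must end up as a product): +94.0 kcal
(ii) as written (CO(NH2)2(s) already on the reactant side): -129.9 kcal
(iii): not needed (CH4(g) appears nowhere else).
ΔHrxn = (-1)·(-94.0) + (1)·(-129.9) = -35.9 kcal

ΔHrxn = -35.9 kcal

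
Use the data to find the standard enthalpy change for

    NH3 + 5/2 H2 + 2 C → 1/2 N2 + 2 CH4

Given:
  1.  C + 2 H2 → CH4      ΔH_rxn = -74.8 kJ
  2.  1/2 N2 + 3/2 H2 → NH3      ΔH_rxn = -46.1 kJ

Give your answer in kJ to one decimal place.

ΔH_rxn = -103.5 kJ

eq. 1 × 2: (2)·(-74.8) = -149.6 kJ
eq. 2 reversed: +46.1 kJ
ΔH_rxn = (2)·(-74.8) + (-1)·(-46.1) = -103.5 kJ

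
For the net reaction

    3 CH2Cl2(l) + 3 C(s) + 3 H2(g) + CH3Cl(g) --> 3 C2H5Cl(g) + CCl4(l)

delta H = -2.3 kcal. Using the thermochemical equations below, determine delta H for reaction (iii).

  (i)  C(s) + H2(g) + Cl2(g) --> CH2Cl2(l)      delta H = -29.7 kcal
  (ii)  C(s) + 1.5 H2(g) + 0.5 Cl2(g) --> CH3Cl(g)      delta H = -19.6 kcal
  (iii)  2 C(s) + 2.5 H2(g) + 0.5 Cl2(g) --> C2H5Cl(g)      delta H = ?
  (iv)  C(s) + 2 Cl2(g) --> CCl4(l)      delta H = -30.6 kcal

(i) reversed and × 3: (-3)·(-29.7) = +89.1 kcal
(ii) reversed: +19.6 kcal
(iii) × 3: contributes 3·x
(iv) as written: -30.6 kcal
-2.3 = (+89.1) + (+19.6) + (-30.6) + 3·x
x = (-2.3 − (+78.1)) / (3) = -26.8 kcal

delta H = -26.8 kcal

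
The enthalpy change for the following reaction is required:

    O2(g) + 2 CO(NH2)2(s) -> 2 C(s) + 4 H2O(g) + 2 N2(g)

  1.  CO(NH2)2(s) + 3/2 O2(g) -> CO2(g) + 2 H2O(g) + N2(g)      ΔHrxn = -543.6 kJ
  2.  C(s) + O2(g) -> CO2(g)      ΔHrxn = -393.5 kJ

eq. 1 × 2: (2)·(-543.6) = -1087.2 kJ
eq. 2 reversed and × 2: (-2)·(-393.5) = +787.0 kJ
ΔHrxn = (2)·(-543.6) + (-2)·(-393.5) = -300.2 kJ

ΔHrxn = -300.2 kJ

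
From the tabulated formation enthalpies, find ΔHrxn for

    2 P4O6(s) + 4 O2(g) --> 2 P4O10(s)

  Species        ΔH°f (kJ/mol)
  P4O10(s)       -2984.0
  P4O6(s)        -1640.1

ΔH°rxn = Σ nΔHf°(products) − Σ nΔHf°(reactants).
Products: 2·(-2984.0) = -5968.0
Reactants: 2·(-1640.1) + 4·(+0.0) = -3280.2
ΔHrxn = (-5968.0) − (-3280.2) = -2687.8 kJ/mol

ΔHrxn = -2687.8 kJ/mol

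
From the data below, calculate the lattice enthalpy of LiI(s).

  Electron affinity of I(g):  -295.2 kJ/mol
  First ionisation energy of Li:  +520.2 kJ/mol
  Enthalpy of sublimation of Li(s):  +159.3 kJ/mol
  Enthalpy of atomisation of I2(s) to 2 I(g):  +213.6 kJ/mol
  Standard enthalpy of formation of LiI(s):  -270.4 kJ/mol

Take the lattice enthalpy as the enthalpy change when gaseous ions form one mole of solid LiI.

ΔHf° = 1·ΔHsub + 1·(ΣIE) + 1/2·D(I2) + 1·EA + U
-270.4 = 1·(+159.3) + 1·(+520.2) + 1/2·(+213.6) + 1·(-295.2) + U
U = -270.4 − (+491.1) = -761.5 kJ/mol

U = -761.5 kJ/mol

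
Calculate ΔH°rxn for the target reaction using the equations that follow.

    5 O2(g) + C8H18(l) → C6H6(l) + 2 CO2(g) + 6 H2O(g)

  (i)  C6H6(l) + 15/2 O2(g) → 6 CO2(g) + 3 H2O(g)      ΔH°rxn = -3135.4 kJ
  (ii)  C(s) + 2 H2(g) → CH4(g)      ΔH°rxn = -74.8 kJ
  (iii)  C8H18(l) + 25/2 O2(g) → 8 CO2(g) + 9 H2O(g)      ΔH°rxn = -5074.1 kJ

ΔH°rxn = -1938.7 kJ

(i) reversed: +3135.4 kJ
(ii): not needed.
(iii) as written: -5074.1 kJ
Since enthalpy is a state function, ΔH°rxn = (-1)·(-3135.4) + (1)·(-5074.1) = -1938.7 kJ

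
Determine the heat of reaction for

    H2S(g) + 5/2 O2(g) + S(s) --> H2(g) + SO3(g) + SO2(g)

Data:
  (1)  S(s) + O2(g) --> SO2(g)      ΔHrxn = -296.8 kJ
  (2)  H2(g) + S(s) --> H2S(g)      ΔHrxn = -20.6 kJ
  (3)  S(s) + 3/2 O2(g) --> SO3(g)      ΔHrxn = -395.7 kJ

(1) as written: -296.8 kJ
(2) reversed: +20.6 kJ
(3) as written: -395.7 kJ
Since enthalpy is a state function, ΔHrxn = (1)·(-296.8) + (-1)·(-20.6) + (1)·(-395.7) = -671.9 kJ

ΔHrxn = -671.9 kJ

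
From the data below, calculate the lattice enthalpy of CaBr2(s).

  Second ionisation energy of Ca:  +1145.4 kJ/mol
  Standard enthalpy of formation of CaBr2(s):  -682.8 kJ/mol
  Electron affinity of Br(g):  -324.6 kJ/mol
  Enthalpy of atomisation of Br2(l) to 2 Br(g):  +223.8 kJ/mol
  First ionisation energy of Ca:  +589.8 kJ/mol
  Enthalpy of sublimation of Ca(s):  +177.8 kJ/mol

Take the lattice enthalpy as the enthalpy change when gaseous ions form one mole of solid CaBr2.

U = -2170.4 kJ/mol

ΔHf° = 1·ΔHsub + 1·(ΣIE) + 1·D(Br2) + 2·EA + U
-682.8 = 1·(+177.8) + 1·(+1735.2) + 1·(+223.8) + 2·(-324.6) + U
U = -682.8 − (+1487.6) = -2170.4 kJ/mol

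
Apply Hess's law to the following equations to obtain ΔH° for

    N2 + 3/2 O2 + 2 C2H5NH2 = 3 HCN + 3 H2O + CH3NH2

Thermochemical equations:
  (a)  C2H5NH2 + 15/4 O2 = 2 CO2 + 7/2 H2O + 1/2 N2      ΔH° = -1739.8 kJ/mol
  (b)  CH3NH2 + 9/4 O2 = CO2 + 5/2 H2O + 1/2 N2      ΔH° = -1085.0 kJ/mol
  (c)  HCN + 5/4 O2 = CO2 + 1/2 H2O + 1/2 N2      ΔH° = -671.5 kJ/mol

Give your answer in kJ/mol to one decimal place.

(a) × 2 (×2 to match 2 C2H5NH2 in the target): (2)·(-1739.8) = -3479.6 kJ/mol
(b) reversed (reverse to put CH3NH2 on the product side): +1085.0 kJ/mol
(c) reversed and × 3 (reverse to put HCN on the product side; scale by 3 for the 3 HCN): (-3)·(-671.5) = +2014.5 kJ/mol
ΔH° = (-3479.6) + (+1085.0) + (+2014.5) = -380.1 kJ/mol

ΔH° = -380.1 kJ/mol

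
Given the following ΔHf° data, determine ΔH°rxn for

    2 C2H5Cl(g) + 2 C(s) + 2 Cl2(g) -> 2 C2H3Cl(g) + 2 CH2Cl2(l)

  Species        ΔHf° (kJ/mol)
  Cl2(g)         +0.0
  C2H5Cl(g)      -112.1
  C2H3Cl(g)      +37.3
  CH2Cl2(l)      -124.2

Products: 2·(+37.3) + 2·(-124.2) = -173.8
Reactants: 2·(-112.1) + 2·(+0.0) + 2·(+0.0) = -224.2
ΔH°rxn = (-173.8) − (-224.2) = 50.4 kJ/mol

ΔH°rxn = 50.4 kJ/mol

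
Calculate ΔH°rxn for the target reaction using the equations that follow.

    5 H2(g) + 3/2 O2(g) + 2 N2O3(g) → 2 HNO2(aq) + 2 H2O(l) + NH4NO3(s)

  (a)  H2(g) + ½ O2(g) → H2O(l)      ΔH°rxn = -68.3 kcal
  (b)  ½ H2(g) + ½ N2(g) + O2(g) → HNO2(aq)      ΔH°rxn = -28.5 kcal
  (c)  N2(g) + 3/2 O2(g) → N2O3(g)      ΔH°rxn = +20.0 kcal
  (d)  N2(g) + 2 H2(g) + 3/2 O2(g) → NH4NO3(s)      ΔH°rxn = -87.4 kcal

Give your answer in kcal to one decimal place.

ΔH°rxn = -321.0 kcal

(a) × 2: (2)·(-68.3) = -136.6 kcal
(b) × 2: (2)·(-28.5) = -57.0 kcal
(c) reversed and × 2: (-2)·(+20.0) = -40.0 kcal
(d) as written: -87.4 kcal
ΔH°rxn = (-136.6) + (-57.0) + (-40.0) + (-87.4) = -321.0 kcal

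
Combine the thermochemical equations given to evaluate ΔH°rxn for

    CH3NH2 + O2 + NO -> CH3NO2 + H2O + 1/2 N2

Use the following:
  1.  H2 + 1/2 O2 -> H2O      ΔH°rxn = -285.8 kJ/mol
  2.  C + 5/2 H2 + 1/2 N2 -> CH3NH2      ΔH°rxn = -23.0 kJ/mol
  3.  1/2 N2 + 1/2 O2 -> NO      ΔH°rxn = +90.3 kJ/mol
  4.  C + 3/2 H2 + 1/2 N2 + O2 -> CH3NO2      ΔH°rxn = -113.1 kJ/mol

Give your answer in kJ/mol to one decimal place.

ΔH°rxn = -466.2 kJ/mol

eq. 1 as written: -285.8 kJ/mol
eq. 2 reversed: +23.0 kJ/mol
eq. 3 reversed: -90.3 kJ/mol
eq. 4 as written: -113.1 kJ/mol
Since enthalpy is a state function, ΔH°rxn = (-285.8) + (+23.0) + (-90.3) + (-113.1) = -466.2 kJ/mol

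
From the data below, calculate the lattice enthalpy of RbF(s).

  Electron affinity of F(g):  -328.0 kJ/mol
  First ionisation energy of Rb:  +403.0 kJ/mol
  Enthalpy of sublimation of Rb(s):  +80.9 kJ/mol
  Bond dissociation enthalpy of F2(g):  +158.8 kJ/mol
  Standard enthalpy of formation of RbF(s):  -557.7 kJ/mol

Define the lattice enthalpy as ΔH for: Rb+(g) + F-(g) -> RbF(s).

ΔHf° = 1·ΔHsub + 1·(ΣIE) + 1/2·D(F2) + 1·EA + U
-557.7 = 1·(+80.9) + 1·(+403.0) + 1/2·(+158.8) + 1·(-328.0) + U
U = -557.7 − (+235.3) = -793.0 kJ/mol

U = -793.0 kJ/mol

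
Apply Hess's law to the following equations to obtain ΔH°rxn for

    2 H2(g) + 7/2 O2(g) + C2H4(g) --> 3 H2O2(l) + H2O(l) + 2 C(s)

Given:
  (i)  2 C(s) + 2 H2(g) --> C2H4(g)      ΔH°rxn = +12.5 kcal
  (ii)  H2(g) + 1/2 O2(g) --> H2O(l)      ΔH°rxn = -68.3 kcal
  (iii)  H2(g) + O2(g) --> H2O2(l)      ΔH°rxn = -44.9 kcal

(i) reversed: -12.5 kcal
(ii) as written: -68.3 kcal
(iii) × 3: (3)·(-44.9) = -134.7 kcal
ΔH°rxn = (-1)·(+12.5) + (1)·(-68.3) + (3)·(-44.9) = -215.5 kcal

ΔH°rxn = -215.5 kcal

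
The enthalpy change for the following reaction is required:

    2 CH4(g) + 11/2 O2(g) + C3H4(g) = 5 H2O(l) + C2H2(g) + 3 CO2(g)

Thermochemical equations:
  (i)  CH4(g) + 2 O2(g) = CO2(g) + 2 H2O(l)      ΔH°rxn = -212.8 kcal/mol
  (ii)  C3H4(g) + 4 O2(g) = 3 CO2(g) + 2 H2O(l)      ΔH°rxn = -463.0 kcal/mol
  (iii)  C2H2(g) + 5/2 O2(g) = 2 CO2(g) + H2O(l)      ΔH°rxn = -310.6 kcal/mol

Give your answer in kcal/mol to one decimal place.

ΔH°rxn = -578.0 kcal/mol

(i) × 2: (2)·(-212.8) = -425.6 kcal/mol
(ii) as written: -463.0 kcal/mol
(iii) reversed: +310.6 kcal/mol
Summing the manipulated equations, ΔH°rxn = (-425.6) + (-463.0) + (+310.6) = -578.0 kcal/mol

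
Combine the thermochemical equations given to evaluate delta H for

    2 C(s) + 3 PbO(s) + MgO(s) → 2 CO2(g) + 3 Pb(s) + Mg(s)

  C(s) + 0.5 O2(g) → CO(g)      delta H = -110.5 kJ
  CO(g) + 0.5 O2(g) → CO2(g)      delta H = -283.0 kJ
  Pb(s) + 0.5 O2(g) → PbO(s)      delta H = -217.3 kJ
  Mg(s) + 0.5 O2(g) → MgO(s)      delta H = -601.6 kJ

delta H = 466.5 kJ

equation 1 × 2 (×2 to match 2 C(s) in the target): (2)·(-110.5) = -221.0 kJ
equation 2 × 2 (×2 to match 2 CO2(g) in the target): (2)·(-283.0) = -566.0 kJ
equation 3 reversed and × 3 (PbO(s) must end up as a reactant; ×3 to match 3 PbO(s) in the target): (-3)·(-217.3) = +651.9 kJ
equation 4 reversed (reverse to put MgO(s) on the reactant side): +601.6 kJ
delta H = (-221.0) + (-566.0) + (+651.9) + (+601.6) = 466.5 kJ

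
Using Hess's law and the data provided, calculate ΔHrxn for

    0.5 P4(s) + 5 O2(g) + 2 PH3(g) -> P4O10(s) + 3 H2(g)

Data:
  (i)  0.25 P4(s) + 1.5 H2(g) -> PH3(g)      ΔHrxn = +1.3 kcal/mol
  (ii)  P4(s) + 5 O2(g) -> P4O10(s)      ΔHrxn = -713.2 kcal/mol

ΔHrxn = -715.8 kcal/mol

(i) reversed and × 2: (-2)·(+1.3) = -2.6 kcal/mol
(ii) as written: -713.2 kcal/mol
ΔHrxn = (-2)·(+1.3) + (1)·(-713.2) = -715.8 kcal/mol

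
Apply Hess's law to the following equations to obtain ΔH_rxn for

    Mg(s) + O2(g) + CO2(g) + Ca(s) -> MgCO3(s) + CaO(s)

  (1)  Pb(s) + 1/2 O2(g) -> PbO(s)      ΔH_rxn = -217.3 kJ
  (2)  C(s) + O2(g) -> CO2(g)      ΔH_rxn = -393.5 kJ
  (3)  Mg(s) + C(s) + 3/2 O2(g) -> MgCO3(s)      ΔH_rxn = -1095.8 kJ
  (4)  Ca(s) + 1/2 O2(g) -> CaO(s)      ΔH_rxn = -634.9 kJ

(1): not needed (PbO(s) appears nowhere else).
(2) reversed (CO2(g) must end up as a reactant): +393.5 kJ
(3) as written (MgCO3(s) already on the product side): -1095.8 kJ
(4) as written (CaO(s) already on the product side): -634.9 kJ
ΔH_rxn = (-1)·(-393.5) + (1)·(-1095.8) + (1)·(-634.9) = -1337.2 kJ

ΔH_rxn = -1337.2 kJ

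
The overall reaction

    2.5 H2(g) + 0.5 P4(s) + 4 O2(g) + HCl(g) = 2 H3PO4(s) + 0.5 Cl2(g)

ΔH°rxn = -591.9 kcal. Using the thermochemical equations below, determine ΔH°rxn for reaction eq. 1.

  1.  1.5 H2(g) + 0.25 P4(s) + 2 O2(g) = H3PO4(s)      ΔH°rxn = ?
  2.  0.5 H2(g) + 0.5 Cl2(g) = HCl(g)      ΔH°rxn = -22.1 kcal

eq. 1 × 2 (scale by 2 for the 2 H3PO4(s)): contributes 2·x
eq. 2 reversed (HCl(g) must end up as a reactant): +22.1 kcal
-591.9 = (+22.1) + 2·x
x = (-591.9 − (+22.1)) / (2) = -307.0 kcal

ΔH°rxn = -307.0 kcal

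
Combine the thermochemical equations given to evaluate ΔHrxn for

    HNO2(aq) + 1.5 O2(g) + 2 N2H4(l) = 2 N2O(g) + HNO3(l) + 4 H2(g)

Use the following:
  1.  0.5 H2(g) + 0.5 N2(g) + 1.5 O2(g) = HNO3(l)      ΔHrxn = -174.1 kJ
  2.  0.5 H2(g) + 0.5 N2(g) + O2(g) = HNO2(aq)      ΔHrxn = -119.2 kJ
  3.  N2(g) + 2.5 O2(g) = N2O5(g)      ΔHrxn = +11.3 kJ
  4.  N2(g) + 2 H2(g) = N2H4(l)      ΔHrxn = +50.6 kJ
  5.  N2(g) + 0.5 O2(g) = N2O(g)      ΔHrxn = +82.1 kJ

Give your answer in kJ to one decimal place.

ΔHrxn = 8.1 kJ

eq. 1 as written: -174.1 kJ
eq. 2 reversed: +119.2 kJ
eq. 3: not needed.
eq. 4 reversed and × 2: (-2)·(+50.6) = -101.2 kJ
eq. 5 × 2: (2)·(+82.1) = +164.2 kJ
Summing the manipulated equations, ΔHrxn = (-174.1) + (+119.2) + (-101.2) + (+164.2) = 8.1 kJ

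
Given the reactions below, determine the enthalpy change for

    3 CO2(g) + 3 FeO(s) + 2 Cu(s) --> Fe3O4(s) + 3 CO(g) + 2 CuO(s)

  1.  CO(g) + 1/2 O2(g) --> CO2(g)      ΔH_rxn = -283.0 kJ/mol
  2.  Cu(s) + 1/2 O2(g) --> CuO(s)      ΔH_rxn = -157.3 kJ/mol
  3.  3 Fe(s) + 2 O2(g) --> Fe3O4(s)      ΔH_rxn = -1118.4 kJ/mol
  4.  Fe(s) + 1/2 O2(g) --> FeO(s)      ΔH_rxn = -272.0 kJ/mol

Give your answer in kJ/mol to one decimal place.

eq. 1 reversed and × 3: (-3)·(-283.0) = +849.0 kJ/mol
eq. 2 × 2: (2)·(-157.3) = -314.6 kJ/mol
eq. 3 as written: -1118.4 kJ/mol
eq. 4 reversed and × 3: (-3)·(-272.0) = +816.0 kJ/mol
Since enthalpy is a state function, ΔH_rxn = (-3)·(-283.0) + (2)·(-157.3) + (1)·(-1118.4) + (-3)·(-272.0) = 232.0 kJ/mol

ΔH_rxn = 232.0 kJ/mol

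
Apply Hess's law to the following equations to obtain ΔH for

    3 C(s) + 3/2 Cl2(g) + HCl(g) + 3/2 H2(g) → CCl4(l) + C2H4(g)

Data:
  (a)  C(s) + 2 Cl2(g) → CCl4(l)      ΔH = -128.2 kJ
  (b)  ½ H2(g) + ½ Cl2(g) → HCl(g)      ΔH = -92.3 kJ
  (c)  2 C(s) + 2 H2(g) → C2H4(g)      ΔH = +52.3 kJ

ΔH = 16.4 kJ

(a) as written: -128.2 kJ
(b) reversed: +92.3 kJ
(c) as written: +52.3 kJ
By Hess's law, ΔH = (1)·(-128.2) + (-1)·(-92.3) + (1)·(+52.3) = 16.4 kJ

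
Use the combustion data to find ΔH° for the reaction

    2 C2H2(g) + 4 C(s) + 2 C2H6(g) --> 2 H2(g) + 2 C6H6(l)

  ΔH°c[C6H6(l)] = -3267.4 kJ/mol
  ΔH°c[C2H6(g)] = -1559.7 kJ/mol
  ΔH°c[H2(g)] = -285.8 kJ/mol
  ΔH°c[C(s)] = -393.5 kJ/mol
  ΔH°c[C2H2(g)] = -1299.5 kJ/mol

Using ΔH = Σ nΔHc°(reactants) − Σ nΔHc°(products):
= [2·(-1299.5) + 4·(-393.5) + 2·(-1559.7)] − [2·(-285.8) + 2·(-3267.4)]
= -186.0 kJ/mol

ΔH° = -186.0 kJ/mol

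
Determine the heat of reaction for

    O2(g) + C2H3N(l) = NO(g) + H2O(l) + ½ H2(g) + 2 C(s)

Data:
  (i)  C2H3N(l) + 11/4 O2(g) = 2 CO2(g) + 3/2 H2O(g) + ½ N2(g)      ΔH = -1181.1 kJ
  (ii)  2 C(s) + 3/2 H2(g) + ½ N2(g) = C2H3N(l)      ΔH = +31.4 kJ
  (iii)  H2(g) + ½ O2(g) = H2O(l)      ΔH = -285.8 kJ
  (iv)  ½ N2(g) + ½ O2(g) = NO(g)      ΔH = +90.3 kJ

ΔH = -226.9 kJ

(i): not needed (CO2(g) appears nowhere else).
(ii) reversed (reverse to put C(s) on the product side): -31.4 kJ
(iii) as written (H2O(l) already on the product side): -285.8 kJ
(iv) as written (NO(g) already on the product side): +90.3 kJ
Combining the equations, ΔH = (-1)·(+31.4) + (1)·(-285.8) + (1)·(+90.3) = -226.9 kJ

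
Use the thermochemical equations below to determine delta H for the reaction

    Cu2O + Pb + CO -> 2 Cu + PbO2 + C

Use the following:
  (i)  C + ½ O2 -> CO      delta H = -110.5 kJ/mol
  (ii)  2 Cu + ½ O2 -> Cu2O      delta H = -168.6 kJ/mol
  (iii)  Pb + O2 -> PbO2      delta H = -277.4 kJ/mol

(i) reversed (CO must end up as a reactant): +110.5 kJ/mol
(ii) reversed (reverse to put Cu2O on the reactant side): +168.6 kJ/mol
(iii) as written (PbO2 already on the product side): -277.4 kJ/mol
delta H = (-1)·(-110.5) + (-1)·(-168.6) + (1)·(-277.4) = 1.7 kJ/mol

delta H = 1.7 kJ/mol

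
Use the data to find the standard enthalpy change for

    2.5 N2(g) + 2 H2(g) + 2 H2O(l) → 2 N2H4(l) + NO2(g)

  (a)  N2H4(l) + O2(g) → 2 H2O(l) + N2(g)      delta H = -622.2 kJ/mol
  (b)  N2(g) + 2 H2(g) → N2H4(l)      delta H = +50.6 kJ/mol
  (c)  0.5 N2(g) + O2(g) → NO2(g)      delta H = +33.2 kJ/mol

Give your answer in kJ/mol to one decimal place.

delta H = 706.0 kJ/mol

(a) reversed (reverse to put H2O(l) on the reactant side): +622.2 kJ/mol
(b) as written (H2(g) already on the reactant side): +50.6 kJ/mol
(c) as written (NO2(g) already on the product side): +33.2 kJ/mol
delta H = (+622.2) + (+50.6) + (+33.2) = 706.0 kJ/mol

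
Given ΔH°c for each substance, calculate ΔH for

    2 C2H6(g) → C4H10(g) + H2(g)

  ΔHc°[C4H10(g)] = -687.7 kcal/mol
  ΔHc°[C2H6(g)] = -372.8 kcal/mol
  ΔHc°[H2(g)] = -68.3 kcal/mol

Using ΔH = Σ nΔHc°(reactants) − Σ nΔHc°(products):
= [2·(-372.8)] − [1·(-687.7) + 1·(-68.3)]
= 10.4 kcal/mol

ΔH = 10.4 kcal/mol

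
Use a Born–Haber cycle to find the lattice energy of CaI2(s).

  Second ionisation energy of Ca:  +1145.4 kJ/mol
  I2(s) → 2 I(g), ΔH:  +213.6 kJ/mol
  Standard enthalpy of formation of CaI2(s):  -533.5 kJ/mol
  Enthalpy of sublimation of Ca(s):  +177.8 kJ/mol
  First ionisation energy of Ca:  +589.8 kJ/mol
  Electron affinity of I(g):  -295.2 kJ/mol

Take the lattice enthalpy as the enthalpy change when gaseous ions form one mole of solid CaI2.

U = -2069.7 kJ/mol

ΔHf° = 1·ΔHsub + 1·(ΣIE) + 1·D(I2) + 2·EA + U
-533.5 = 1·(+177.8) + 1·(+1735.2) + 1·(+213.6) + 2·(-295.2) + U
U = -533.5 − (+1536.2) = -2069.7 kJ/mol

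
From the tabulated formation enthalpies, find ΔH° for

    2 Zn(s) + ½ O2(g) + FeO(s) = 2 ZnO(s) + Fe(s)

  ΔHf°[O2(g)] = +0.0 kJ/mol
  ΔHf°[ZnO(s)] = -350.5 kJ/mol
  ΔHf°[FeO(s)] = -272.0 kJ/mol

Products: 2·(-350.5) + 1·(+0.0) = -701.0
Reactants: 2·(+0.0) + 1/2·(+0.0) + 1·(-272.0) = -272.0
ΔH° = (-701.0) − (-272.0) = -429.0 kJ/mol

ΔH° = -429.0 kJ/mol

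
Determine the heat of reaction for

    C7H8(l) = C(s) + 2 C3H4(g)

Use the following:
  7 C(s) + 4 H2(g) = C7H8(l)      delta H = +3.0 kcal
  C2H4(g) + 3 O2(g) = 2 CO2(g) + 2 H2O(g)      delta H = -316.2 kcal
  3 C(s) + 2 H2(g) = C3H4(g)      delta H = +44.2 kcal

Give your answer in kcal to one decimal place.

delta H = 85.4 kcal

equation 1 reversed: -3.0 kcal
equation 2: not needed.
equation 3 × 2: (2)·(+44.2) = +88.4 kcal
delta H = (-3.0) + (+88.4) = 85.4 kcal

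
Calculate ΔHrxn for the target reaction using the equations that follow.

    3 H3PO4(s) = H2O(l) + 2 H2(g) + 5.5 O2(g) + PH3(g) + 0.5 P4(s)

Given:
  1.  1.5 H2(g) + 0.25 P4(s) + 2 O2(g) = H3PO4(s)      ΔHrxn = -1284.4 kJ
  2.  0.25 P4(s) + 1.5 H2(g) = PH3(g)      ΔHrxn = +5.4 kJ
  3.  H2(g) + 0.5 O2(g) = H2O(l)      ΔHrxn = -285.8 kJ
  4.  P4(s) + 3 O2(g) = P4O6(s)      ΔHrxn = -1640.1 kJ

eq. 1 reversed and × 3: (-3)·(-1284.4) = +3853.2 kJ
eq. 2 as written: +5.4 kJ
eq. 3 as written: -285.8 kJ
eq. 4: not needed.
ΔHrxn = (+3853.2) + (+5.4) + (-285.8) = 3572.8 kJ

ΔHrxn = 3572.8 kJ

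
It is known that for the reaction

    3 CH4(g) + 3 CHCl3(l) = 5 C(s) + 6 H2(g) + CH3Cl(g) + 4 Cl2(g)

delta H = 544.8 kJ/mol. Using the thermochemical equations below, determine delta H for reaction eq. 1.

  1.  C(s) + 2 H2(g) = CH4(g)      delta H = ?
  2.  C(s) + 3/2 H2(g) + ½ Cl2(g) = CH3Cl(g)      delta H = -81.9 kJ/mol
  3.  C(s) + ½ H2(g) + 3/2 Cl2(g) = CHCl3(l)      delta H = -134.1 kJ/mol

delta H = -74.8 kJ/mol

eq. 1 reversed and × 3: contributes −3·x
eq. 2 as written: -81.9 kJ/mol
eq. 3 reversed and × 3: (-3)·(-134.1) = +402.3 kJ/mol
+544.8 = (-81.9) + (+402.3) − 3·x
x = (+544.8 − (+320.4)) / (-3) = -74.8 kJ/mol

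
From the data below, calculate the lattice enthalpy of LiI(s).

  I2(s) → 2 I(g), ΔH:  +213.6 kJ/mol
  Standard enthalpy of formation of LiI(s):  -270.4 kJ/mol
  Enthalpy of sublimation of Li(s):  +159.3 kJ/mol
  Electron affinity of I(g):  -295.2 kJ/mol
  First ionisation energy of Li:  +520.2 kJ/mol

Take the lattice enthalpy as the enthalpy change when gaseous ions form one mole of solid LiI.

U = -761.5 kJ/mol

ΔHf° = 1·ΔHsub + 1·(ΣIE) + 1/2·D(I2) + 1·EA + U
-270.4 = 1·(+159.3) + 1·(+520.2) + 1/2·(+213.6) + 1·(-295.2) + U
U = -270.4 − (+491.1) = -761.5 kJ/mol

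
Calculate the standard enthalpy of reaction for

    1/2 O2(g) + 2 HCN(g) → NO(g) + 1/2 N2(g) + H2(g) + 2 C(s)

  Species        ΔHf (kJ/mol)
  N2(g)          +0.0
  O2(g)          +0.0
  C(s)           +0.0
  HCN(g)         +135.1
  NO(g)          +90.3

ΔH° = -179.9 kJ/mol

ΔH°rxn = Σ nΔHf°(products) − Σ nΔHf°(reactants).
Products: 1·(+90.3) + 1/2·(+0.0) + 1·(+0.0) + 2·(+0.0) = +90.3
Reactants: 1/2·(+0.0) + 2·(+135.1) = +270.2
ΔH° = (+90.3) − (+270.2) = -179.9 kJ/mol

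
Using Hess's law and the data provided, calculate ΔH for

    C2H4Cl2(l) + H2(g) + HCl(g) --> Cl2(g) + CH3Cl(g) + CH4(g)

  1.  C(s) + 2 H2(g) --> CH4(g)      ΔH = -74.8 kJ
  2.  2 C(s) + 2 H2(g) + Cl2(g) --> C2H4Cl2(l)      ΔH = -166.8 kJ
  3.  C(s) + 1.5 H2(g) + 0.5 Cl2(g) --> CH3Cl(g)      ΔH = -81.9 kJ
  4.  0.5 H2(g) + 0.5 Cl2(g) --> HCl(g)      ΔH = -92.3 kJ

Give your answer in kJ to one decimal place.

ΔH = 102.4 kJ

eq. 1 as written: -74.8 kJ
eq. 2 reversed: +166.8 kJ
eq. 3 as written: -81.9 kJ
eq. 4 reversed: +92.3 kJ
ΔH = (-74.8) + (+166.8) + (-81.9) + (+92.3) = 102.4 kJ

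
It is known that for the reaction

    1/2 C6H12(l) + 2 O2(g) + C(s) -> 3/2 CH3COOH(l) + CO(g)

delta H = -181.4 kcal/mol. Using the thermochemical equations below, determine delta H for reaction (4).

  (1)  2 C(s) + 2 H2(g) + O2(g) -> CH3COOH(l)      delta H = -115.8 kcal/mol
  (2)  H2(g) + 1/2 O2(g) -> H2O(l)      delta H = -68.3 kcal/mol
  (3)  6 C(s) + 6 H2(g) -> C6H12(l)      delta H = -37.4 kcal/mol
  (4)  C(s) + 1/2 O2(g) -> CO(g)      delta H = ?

(1) × 3/2 (scale by 3/2 for the 3/2 CH3COOH(l)): (3/2)·(-115.8) = -173.7 kcal/mol
(2): not needed (H2O(l) appears nowhere else).
(3) reversed and × 1/2 (reverse to put C6H12(l) on the reactant side; scale by 1/2 for the 1/2 C6H12(l)): (-1/2)·(-37.4) = +18.7 kcal/mol
(4) as written (CO(g) already on the product side): contributes x
-181.4 = (-173.7) + (+18.7) + x
x = (-181.4 − (-155.0)) / (1) = -26.4 kcal/mol

delta H = -26.4 kcal/mol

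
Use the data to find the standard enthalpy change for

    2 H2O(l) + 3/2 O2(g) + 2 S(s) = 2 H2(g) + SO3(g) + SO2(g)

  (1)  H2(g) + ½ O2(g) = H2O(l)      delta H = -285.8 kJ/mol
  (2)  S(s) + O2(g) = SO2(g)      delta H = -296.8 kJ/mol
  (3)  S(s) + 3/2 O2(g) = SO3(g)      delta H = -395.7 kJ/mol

(1) reversed and × 2 (H2O(l) must end up as a reactant; scale by 2 for the 2 H2O(l)): (-2)·(-285.8) = +571.6 kJ/mol
(2) as written (SO2(g) already on the product side): -296.8 kJ/mol
(3) as written (SO3(g) already on the product side): -395.7 kJ/mol
By Hess's law, delta H = (+571.6) + (-296.8) + (-395.7) = -120.9 kJ/mol

delta H = -120.9 kJ/mol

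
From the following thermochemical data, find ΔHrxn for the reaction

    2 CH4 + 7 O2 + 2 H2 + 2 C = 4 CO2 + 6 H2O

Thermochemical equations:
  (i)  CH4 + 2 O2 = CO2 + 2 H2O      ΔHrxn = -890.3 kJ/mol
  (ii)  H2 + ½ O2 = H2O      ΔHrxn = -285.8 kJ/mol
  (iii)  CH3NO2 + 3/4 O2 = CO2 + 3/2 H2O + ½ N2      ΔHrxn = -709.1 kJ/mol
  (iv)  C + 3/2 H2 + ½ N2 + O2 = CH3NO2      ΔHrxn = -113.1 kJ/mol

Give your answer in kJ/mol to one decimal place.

ΔHrxn = -3139.2 kJ/mol

(i) × 2 (×2 to match 2 CH4 in the target): (2)·(-890.3) = -1780.6 kJ/mol
(ii) reversed: +285.8 kJ/mol
(iii) × 2: (2)·(-709.1) = -1418.2 kJ/mol
(iv) × 2 (scale by 2 for the 2 C): (2)·(-113.1) = -226.2 kJ/mol
ΔHrxn = (-1780.6) + (+285.8) + (-1418.2) + (-226.2) = -3139.2 kJ/mol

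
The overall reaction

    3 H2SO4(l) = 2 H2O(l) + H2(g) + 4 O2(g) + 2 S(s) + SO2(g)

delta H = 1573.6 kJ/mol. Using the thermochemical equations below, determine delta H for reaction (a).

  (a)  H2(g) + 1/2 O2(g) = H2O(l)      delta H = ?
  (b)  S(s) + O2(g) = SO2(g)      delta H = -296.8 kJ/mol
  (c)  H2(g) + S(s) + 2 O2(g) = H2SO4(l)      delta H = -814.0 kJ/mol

delta H = -285.8 kJ/mol

(a) × 2: contributes 2·x
(b) as written: -296.8 kJ/mol
(c) reversed and × 3: (-3)·(-814.0) = +2442.0 kJ/mol
+1573.6 = (-296.8) + (+2442.0) + 2·x
x = (+1573.6 − (+2145.2)) / (2) = -285.8 kJ/mol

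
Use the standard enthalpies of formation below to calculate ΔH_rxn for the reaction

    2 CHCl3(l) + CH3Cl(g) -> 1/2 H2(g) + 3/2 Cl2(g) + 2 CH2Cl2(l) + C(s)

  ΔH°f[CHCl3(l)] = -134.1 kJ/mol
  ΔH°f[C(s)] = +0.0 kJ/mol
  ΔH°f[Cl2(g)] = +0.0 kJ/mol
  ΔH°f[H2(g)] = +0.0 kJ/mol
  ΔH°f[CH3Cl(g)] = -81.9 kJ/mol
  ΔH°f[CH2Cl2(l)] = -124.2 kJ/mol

ΔH_rxn = 101.7 kJ/mol

Products: 1/2·(+0.0) + 3/2·(+0.0) + 2·(-124.2) + 1·(+0.0) = -248.4
Reactants: 2·(-134.1) + 1·(-81.9) = -350.1
ΔH_rxn = (-248.4) − (-350.1) = 101.7 kJ/mol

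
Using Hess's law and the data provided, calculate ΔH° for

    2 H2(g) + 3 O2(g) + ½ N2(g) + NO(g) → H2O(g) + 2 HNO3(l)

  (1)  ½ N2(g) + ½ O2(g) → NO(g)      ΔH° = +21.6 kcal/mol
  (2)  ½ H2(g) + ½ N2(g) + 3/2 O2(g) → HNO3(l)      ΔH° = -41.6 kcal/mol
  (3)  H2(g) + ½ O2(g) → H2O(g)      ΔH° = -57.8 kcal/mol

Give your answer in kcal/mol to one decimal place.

(1) reversed (NO(g) must end up as a reactant): -21.6 kcal/mol
(2) × 2 (×2 to match 2 HNO3(l) in the target): (2)·(-41.6) = -83.2 kcal/mol
(3) as written (H2O(g) already on the product side): -57.8 kcal/mol
Summing the manipulated equations, ΔH° = (-21.6) + (-83.2) + (-57.8) = -162.6 kcal/mol

ΔH° = -162.6 kcal/mol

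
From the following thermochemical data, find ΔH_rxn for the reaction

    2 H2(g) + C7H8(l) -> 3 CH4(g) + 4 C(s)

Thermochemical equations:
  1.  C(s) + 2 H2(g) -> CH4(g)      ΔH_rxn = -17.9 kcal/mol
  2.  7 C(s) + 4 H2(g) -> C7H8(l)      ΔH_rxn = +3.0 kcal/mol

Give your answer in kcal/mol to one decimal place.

ΔH_rxn = -56.7 kcal/mol

eq. 1 × 3: (3)·(-17.9) = -53.7 kcal/mol
eq. 2 reversed: -3.0 kcal/mol
ΔH_rxn = (-53.7) + (-3.0) = -56.7 kcal/mol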